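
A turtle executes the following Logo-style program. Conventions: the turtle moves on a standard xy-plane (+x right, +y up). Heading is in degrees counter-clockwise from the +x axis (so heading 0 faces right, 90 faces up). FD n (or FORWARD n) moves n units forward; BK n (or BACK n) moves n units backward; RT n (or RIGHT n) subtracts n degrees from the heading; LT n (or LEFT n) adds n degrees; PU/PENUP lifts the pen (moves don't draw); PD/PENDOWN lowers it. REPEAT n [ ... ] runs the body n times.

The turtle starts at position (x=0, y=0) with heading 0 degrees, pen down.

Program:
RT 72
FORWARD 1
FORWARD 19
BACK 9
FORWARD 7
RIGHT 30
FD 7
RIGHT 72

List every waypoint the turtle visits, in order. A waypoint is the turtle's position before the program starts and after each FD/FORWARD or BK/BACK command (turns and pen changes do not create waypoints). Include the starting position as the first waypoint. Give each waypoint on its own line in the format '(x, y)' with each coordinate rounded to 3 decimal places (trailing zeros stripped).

Executing turtle program step by step:
Start: pos=(0,0), heading=0, pen down
RT 72: heading 0 -> 288
FD 1: (0,0) -> (0.309,-0.951) [heading=288, draw]
FD 19: (0.309,-0.951) -> (6.18,-19.021) [heading=288, draw]
BK 9: (6.18,-19.021) -> (3.399,-10.462) [heading=288, draw]
FD 7: (3.399,-10.462) -> (5.562,-17.119) [heading=288, draw]
RT 30: heading 288 -> 258
FD 7: (5.562,-17.119) -> (4.107,-23.966) [heading=258, draw]
RT 72: heading 258 -> 186
Final: pos=(4.107,-23.966), heading=186, 5 segment(s) drawn
Waypoints (6 total):
(0, 0)
(0.309, -0.951)
(6.18, -19.021)
(3.399, -10.462)
(5.562, -17.119)
(4.107, -23.966)

Answer: (0, 0)
(0.309, -0.951)
(6.18, -19.021)
(3.399, -10.462)
(5.562, -17.119)
(4.107, -23.966)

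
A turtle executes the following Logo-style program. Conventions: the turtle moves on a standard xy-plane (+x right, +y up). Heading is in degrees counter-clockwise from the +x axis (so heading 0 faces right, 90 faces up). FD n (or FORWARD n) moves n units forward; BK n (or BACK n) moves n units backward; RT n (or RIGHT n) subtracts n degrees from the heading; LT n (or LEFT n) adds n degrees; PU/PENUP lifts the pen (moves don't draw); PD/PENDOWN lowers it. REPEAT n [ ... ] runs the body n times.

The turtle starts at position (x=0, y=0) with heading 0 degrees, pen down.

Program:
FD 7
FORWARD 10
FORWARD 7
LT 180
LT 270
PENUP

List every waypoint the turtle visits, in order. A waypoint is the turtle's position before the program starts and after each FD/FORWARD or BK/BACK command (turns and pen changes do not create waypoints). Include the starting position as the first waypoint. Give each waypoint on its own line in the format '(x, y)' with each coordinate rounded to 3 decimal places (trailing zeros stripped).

Answer: (0, 0)
(7, 0)
(17, 0)
(24, 0)

Derivation:
Executing turtle program step by step:
Start: pos=(0,0), heading=0, pen down
FD 7: (0,0) -> (7,0) [heading=0, draw]
FD 10: (7,0) -> (17,0) [heading=0, draw]
FD 7: (17,0) -> (24,0) [heading=0, draw]
LT 180: heading 0 -> 180
LT 270: heading 180 -> 90
PU: pen up
Final: pos=(24,0), heading=90, 3 segment(s) drawn
Waypoints (4 total):
(0, 0)
(7, 0)
(17, 0)
(24, 0)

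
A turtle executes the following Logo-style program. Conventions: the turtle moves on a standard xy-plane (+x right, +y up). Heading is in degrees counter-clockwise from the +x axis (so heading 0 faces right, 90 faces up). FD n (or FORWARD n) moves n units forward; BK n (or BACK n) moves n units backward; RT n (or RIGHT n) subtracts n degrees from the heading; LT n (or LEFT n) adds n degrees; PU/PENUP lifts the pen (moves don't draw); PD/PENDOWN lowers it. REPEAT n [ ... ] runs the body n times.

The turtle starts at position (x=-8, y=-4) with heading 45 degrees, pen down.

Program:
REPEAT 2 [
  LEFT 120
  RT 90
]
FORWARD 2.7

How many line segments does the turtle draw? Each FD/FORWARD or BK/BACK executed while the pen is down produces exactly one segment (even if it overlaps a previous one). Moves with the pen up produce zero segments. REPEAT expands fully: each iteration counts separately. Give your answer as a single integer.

Executing turtle program step by step:
Start: pos=(-8,-4), heading=45, pen down
REPEAT 2 [
  -- iteration 1/2 --
  LT 120: heading 45 -> 165
  RT 90: heading 165 -> 75
  -- iteration 2/2 --
  LT 120: heading 75 -> 195
  RT 90: heading 195 -> 105
]
FD 2.7: (-8,-4) -> (-8.699,-1.392) [heading=105, draw]
Final: pos=(-8.699,-1.392), heading=105, 1 segment(s) drawn
Segments drawn: 1

Answer: 1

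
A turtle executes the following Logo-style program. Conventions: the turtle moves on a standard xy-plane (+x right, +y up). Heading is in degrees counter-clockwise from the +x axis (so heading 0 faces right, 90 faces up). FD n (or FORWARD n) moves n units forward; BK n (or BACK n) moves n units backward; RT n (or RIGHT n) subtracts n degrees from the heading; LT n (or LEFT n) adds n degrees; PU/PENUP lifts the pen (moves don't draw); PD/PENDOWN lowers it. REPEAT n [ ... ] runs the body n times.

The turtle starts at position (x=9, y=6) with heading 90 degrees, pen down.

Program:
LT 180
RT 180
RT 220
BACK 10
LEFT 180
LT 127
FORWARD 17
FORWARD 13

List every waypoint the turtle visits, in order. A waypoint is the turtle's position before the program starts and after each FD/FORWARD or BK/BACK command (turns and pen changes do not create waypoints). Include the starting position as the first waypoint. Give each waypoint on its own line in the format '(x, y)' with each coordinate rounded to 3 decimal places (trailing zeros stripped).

Answer: (9, 6)
(15.428, 13.66)
(-1.549, 14.55)
(-14.531, 15.231)

Derivation:
Executing turtle program step by step:
Start: pos=(9,6), heading=90, pen down
LT 180: heading 90 -> 270
RT 180: heading 270 -> 90
RT 220: heading 90 -> 230
BK 10: (9,6) -> (15.428,13.66) [heading=230, draw]
LT 180: heading 230 -> 50
LT 127: heading 50 -> 177
FD 17: (15.428,13.66) -> (-1.549,14.55) [heading=177, draw]
FD 13: (-1.549,14.55) -> (-14.531,15.231) [heading=177, draw]
Final: pos=(-14.531,15.231), heading=177, 3 segment(s) drawn
Waypoints (4 total):
(9, 6)
(15.428, 13.66)
(-1.549, 14.55)
(-14.531, 15.231)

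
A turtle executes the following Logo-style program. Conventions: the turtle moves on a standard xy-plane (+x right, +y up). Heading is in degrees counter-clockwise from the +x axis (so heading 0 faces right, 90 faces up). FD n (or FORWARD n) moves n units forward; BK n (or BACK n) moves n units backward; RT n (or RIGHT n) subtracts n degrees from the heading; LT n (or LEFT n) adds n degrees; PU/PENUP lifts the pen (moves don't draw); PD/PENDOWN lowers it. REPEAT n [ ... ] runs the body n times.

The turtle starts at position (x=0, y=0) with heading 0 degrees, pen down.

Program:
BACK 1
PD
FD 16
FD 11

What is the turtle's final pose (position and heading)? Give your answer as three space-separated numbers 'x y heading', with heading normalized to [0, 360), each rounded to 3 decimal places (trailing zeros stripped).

Answer: 26 0 0

Derivation:
Executing turtle program step by step:
Start: pos=(0,0), heading=0, pen down
BK 1: (0,0) -> (-1,0) [heading=0, draw]
PD: pen down
FD 16: (-1,0) -> (15,0) [heading=0, draw]
FD 11: (15,0) -> (26,0) [heading=0, draw]
Final: pos=(26,0), heading=0, 3 segment(s) drawn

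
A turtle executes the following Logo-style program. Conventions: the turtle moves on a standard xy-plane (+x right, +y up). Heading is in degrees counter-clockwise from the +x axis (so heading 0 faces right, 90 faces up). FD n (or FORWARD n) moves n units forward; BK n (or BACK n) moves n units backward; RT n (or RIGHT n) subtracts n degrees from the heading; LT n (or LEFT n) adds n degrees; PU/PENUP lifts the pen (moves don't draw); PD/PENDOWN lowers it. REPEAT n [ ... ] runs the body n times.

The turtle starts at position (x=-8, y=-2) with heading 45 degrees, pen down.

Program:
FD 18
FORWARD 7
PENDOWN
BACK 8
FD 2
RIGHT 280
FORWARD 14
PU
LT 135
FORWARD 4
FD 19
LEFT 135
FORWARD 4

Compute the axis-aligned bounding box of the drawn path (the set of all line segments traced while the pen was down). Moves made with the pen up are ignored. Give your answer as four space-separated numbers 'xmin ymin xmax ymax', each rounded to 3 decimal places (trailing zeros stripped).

Answer: -8 -2 9.678 22.903

Derivation:
Executing turtle program step by step:
Start: pos=(-8,-2), heading=45, pen down
FD 18: (-8,-2) -> (4.728,10.728) [heading=45, draw]
FD 7: (4.728,10.728) -> (9.678,15.678) [heading=45, draw]
PD: pen down
BK 8: (9.678,15.678) -> (4.021,10.021) [heading=45, draw]
FD 2: (4.021,10.021) -> (5.435,11.435) [heading=45, draw]
RT 280: heading 45 -> 125
FD 14: (5.435,11.435) -> (-2.595,22.903) [heading=125, draw]
PU: pen up
LT 135: heading 125 -> 260
FD 4: (-2.595,22.903) -> (-3.29,18.964) [heading=260, move]
FD 19: (-3.29,18.964) -> (-6.589,0.253) [heading=260, move]
LT 135: heading 260 -> 35
FD 4: (-6.589,0.253) -> (-3.312,2.547) [heading=35, move]
Final: pos=(-3.312,2.547), heading=35, 5 segment(s) drawn

Segment endpoints: x in {-8, -2.595, 4.021, 4.728, 5.435, 9.678}, y in {-2, 10.021, 10.728, 11.435, 15.678, 22.903}
xmin=-8, ymin=-2, xmax=9.678, ymax=22.903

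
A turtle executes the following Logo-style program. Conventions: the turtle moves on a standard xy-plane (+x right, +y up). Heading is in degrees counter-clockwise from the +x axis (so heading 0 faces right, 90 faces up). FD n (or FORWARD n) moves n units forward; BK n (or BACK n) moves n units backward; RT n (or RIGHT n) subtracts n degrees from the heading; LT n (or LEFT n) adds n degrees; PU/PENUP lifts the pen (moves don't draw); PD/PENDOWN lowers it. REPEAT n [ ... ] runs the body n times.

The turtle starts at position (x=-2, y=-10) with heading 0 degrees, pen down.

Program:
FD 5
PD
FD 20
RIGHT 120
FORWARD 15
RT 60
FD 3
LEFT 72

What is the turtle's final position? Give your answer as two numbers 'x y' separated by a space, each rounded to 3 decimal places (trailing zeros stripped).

Executing turtle program step by step:
Start: pos=(-2,-10), heading=0, pen down
FD 5: (-2,-10) -> (3,-10) [heading=0, draw]
PD: pen down
FD 20: (3,-10) -> (23,-10) [heading=0, draw]
RT 120: heading 0 -> 240
FD 15: (23,-10) -> (15.5,-22.99) [heading=240, draw]
RT 60: heading 240 -> 180
FD 3: (15.5,-22.99) -> (12.5,-22.99) [heading=180, draw]
LT 72: heading 180 -> 252
Final: pos=(12.5,-22.99), heading=252, 4 segment(s) drawn

Answer: 12.5 -22.99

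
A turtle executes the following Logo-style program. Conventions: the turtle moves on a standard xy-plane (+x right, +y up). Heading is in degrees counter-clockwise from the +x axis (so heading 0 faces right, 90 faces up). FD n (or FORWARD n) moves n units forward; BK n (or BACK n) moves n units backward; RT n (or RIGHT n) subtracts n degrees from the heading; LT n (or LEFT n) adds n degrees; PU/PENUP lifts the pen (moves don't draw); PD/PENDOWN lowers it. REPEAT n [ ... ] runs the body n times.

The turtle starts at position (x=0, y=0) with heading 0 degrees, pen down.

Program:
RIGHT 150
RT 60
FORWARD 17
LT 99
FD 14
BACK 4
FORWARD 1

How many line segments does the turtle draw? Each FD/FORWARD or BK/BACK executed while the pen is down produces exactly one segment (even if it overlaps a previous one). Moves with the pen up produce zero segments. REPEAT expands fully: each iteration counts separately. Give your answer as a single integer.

Answer: 4

Derivation:
Executing turtle program step by step:
Start: pos=(0,0), heading=0, pen down
RT 150: heading 0 -> 210
RT 60: heading 210 -> 150
FD 17: (0,0) -> (-14.722,8.5) [heading=150, draw]
LT 99: heading 150 -> 249
FD 14: (-14.722,8.5) -> (-19.74,-4.57) [heading=249, draw]
BK 4: (-19.74,-4.57) -> (-18.306,-0.836) [heading=249, draw]
FD 1: (-18.306,-0.836) -> (-18.664,-1.769) [heading=249, draw]
Final: pos=(-18.664,-1.769), heading=249, 4 segment(s) drawn
Segments drawn: 4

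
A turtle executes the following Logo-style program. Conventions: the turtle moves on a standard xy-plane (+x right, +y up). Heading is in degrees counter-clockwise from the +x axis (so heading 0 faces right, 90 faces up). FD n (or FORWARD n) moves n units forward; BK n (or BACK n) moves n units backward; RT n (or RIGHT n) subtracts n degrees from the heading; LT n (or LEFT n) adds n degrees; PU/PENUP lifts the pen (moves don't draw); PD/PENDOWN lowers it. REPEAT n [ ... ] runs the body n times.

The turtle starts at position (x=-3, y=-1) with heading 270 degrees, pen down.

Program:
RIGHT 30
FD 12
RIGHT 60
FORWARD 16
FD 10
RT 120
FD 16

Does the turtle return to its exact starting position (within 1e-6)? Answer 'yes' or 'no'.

Answer: no

Derivation:
Executing turtle program step by step:
Start: pos=(-3,-1), heading=270, pen down
RT 30: heading 270 -> 240
FD 12: (-3,-1) -> (-9,-11.392) [heading=240, draw]
RT 60: heading 240 -> 180
FD 16: (-9,-11.392) -> (-25,-11.392) [heading=180, draw]
FD 10: (-25,-11.392) -> (-35,-11.392) [heading=180, draw]
RT 120: heading 180 -> 60
FD 16: (-35,-11.392) -> (-27,2.464) [heading=60, draw]
Final: pos=(-27,2.464), heading=60, 4 segment(s) drawn

Start position: (-3, -1)
Final position: (-27, 2.464)
Distance = 24.249; >= 1e-6 -> NOT closed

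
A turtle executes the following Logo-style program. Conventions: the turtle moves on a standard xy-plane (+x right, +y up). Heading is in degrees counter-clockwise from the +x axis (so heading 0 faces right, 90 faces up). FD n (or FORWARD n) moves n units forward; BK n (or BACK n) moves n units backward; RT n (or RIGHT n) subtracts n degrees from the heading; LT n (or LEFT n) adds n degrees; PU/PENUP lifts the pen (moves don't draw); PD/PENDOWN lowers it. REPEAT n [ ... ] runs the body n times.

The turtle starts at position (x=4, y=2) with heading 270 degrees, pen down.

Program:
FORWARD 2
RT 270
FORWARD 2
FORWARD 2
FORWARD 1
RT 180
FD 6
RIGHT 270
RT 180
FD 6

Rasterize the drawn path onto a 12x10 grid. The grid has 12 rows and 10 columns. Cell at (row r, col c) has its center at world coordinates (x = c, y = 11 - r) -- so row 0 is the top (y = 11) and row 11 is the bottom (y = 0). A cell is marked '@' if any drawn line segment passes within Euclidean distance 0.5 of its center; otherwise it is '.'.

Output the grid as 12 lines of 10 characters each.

Answer: ..........
..........
..........
..........
..........
...@......
...@......
...@......
...@......
...@@.....
...@@.....
...@@@@@@@

Derivation:
Segment 0: (4,2) -> (4,0)
Segment 1: (4,0) -> (6,0)
Segment 2: (6,0) -> (8,0)
Segment 3: (8,0) -> (9,0)
Segment 4: (9,0) -> (3,-0)
Segment 5: (3,-0) -> (3,6)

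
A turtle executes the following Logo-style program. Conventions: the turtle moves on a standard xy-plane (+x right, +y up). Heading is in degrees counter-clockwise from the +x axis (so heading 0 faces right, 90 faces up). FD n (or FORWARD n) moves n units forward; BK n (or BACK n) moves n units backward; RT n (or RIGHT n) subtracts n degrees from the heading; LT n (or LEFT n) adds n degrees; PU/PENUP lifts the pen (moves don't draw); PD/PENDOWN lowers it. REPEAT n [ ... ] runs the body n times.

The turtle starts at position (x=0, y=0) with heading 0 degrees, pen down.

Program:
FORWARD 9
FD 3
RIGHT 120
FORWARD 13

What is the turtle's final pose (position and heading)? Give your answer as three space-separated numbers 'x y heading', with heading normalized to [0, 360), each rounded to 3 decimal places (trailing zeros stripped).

Answer: 5.5 -11.258 240

Derivation:
Executing turtle program step by step:
Start: pos=(0,0), heading=0, pen down
FD 9: (0,0) -> (9,0) [heading=0, draw]
FD 3: (9,0) -> (12,0) [heading=0, draw]
RT 120: heading 0 -> 240
FD 13: (12,0) -> (5.5,-11.258) [heading=240, draw]
Final: pos=(5.5,-11.258), heading=240, 3 segment(s) drawn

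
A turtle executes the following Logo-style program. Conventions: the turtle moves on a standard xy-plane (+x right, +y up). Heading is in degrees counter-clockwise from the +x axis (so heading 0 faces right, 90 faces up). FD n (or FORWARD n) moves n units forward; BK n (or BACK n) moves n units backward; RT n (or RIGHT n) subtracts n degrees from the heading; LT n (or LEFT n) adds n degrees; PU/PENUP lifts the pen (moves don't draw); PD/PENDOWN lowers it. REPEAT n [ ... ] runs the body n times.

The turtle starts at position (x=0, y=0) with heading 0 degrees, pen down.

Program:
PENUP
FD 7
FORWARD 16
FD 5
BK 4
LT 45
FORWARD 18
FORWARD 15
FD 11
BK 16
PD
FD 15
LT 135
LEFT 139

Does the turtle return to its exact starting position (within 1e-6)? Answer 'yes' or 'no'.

Executing turtle program step by step:
Start: pos=(0,0), heading=0, pen down
PU: pen up
FD 7: (0,0) -> (7,0) [heading=0, move]
FD 16: (7,0) -> (23,0) [heading=0, move]
FD 5: (23,0) -> (28,0) [heading=0, move]
BK 4: (28,0) -> (24,0) [heading=0, move]
LT 45: heading 0 -> 45
FD 18: (24,0) -> (36.728,12.728) [heading=45, move]
FD 15: (36.728,12.728) -> (47.335,23.335) [heading=45, move]
FD 11: (47.335,23.335) -> (55.113,31.113) [heading=45, move]
BK 16: (55.113,31.113) -> (43.799,19.799) [heading=45, move]
PD: pen down
FD 15: (43.799,19.799) -> (54.406,30.406) [heading=45, draw]
LT 135: heading 45 -> 180
LT 139: heading 180 -> 319
Final: pos=(54.406,30.406), heading=319, 1 segment(s) drawn

Start position: (0, 0)
Final position: (54.406, 30.406)
Distance = 62.326; >= 1e-6 -> NOT closed

Answer: no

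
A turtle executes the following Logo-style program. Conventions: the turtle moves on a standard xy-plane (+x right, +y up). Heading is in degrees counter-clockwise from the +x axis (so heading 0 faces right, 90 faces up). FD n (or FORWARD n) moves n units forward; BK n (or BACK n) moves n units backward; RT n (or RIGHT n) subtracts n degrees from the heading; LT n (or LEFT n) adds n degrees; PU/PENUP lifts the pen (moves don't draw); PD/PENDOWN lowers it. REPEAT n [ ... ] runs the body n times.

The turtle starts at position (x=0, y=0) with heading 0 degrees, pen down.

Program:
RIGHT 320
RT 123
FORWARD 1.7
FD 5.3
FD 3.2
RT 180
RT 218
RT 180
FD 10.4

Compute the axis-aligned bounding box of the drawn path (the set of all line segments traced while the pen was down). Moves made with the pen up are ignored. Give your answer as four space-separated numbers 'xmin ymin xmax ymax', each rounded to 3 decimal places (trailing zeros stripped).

Answer: 0 -10.124 6.599 0

Derivation:
Executing turtle program step by step:
Start: pos=(0,0), heading=0, pen down
RT 320: heading 0 -> 40
RT 123: heading 40 -> 277
FD 1.7: (0,0) -> (0.207,-1.687) [heading=277, draw]
FD 5.3: (0.207,-1.687) -> (0.853,-6.948) [heading=277, draw]
FD 3.2: (0.853,-6.948) -> (1.243,-10.124) [heading=277, draw]
RT 180: heading 277 -> 97
RT 218: heading 97 -> 239
RT 180: heading 239 -> 59
FD 10.4: (1.243,-10.124) -> (6.599,-1.209) [heading=59, draw]
Final: pos=(6.599,-1.209), heading=59, 4 segment(s) drawn

Segment endpoints: x in {0, 0.207, 0.853, 1.243, 6.599}, y in {-10.124, -6.948, -1.687, -1.209, 0}
xmin=0, ymin=-10.124, xmax=6.599, ymax=0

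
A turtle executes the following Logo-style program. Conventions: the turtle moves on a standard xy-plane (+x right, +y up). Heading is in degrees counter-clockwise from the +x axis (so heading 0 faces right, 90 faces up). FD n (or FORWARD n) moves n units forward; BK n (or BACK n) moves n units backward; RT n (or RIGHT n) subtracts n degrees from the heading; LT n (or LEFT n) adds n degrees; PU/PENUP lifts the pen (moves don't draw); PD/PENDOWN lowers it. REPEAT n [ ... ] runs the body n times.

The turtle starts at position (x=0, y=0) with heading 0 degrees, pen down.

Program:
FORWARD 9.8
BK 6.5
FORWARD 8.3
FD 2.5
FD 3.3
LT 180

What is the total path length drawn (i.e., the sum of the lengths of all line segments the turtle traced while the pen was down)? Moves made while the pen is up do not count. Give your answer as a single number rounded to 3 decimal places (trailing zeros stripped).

Executing turtle program step by step:
Start: pos=(0,0), heading=0, pen down
FD 9.8: (0,0) -> (9.8,0) [heading=0, draw]
BK 6.5: (9.8,0) -> (3.3,0) [heading=0, draw]
FD 8.3: (3.3,0) -> (11.6,0) [heading=0, draw]
FD 2.5: (11.6,0) -> (14.1,0) [heading=0, draw]
FD 3.3: (14.1,0) -> (17.4,0) [heading=0, draw]
LT 180: heading 0 -> 180
Final: pos=(17.4,0), heading=180, 5 segment(s) drawn

Segment lengths:
  seg 1: (0,0) -> (9.8,0), length = 9.8
  seg 2: (9.8,0) -> (3.3,0), length = 6.5
  seg 3: (3.3,0) -> (11.6,0), length = 8.3
  seg 4: (11.6,0) -> (14.1,0), length = 2.5
  seg 5: (14.1,0) -> (17.4,0), length = 3.3
Total = 30.4

Answer: 30.4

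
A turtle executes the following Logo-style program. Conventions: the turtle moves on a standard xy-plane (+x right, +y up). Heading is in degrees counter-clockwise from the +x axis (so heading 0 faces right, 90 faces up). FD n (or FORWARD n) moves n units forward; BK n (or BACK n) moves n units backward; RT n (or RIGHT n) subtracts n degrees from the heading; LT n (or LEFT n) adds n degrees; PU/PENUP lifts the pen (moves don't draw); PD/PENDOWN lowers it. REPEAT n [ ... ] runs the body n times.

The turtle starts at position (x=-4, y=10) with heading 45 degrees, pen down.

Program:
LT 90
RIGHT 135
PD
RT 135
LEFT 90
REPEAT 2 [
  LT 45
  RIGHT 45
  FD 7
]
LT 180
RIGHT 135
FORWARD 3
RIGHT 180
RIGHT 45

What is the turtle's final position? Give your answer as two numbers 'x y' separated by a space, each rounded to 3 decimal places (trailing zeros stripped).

Executing turtle program step by step:
Start: pos=(-4,10), heading=45, pen down
LT 90: heading 45 -> 135
RT 135: heading 135 -> 0
PD: pen down
RT 135: heading 0 -> 225
LT 90: heading 225 -> 315
REPEAT 2 [
  -- iteration 1/2 --
  LT 45: heading 315 -> 0
  RT 45: heading 0 -> 315
  FD 7: (-4,10) -> (0.95,5.05) [heading=315, draw]
  -- iteration 2/2 --
  LT 45: heading 315 -> 0
  RT 45: heading 0 -> 315
  FD 7: (0.95,5.05) -> (5.899,0.101) [heading=315, draw]
]
LT 180: heading 315 -> 135
RT 135: heading 135 -> 0
FD 3: (5.899,0.101) -> (8.899,0.101) [heading=0, draw]
RT 180: heading 0 -> 180
RT 45: heading 180 -> 135
Final: pos=(8.899,0.101), heading=135, 3 segment(s) drawn

Answer: 8.899 0.101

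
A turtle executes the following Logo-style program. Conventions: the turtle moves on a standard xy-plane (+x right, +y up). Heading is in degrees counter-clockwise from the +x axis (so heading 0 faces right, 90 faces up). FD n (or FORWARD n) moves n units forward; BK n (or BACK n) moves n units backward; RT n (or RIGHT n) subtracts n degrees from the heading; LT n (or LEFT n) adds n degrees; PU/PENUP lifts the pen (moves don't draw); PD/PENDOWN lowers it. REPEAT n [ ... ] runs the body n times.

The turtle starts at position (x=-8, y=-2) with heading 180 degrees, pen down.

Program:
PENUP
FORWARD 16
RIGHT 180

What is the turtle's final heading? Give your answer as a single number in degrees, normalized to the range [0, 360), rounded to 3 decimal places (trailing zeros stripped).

Answer: 0

Derivation:
Executing turtle program step by step:
Start: pos=(-8,-2), heading=180, pen down
PU: pen up
FD 16: (-8,-2) -> (-24,-2) [heading=180, move]
RT 180: heading 180 -> 0
Final: pos=(-24,-2), heading=0, 0 segment(s) drawn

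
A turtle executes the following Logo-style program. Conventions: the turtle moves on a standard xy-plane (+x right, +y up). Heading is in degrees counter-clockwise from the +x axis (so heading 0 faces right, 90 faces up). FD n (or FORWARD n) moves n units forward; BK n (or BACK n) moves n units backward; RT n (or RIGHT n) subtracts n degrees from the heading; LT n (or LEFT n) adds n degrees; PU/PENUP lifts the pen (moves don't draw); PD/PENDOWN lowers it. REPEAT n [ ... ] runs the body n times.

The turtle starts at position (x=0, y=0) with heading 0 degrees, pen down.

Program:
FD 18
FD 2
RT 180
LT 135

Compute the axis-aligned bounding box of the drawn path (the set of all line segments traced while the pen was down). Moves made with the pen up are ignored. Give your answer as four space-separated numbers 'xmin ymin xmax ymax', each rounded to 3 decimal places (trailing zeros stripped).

Executing turtle program step by step:
Start: pos=(0,0), heading=0, pen down
FD 18: (0,0) -> (18,0) [heading=0, draw]
FD 2: (18,0) -> (20,0) [heading=0, draw]
RT 180: heading 0 -> 180
LT 135: heading 180 -> 315
Final: pos=(20,0), heading=315, 2 segment(s) drawn

Segment endpoints: x in {0, 18, 20}, y in {0}
xmin=0, ymin=0, xmax=20, ymax=0

Answer: 0 0 20 0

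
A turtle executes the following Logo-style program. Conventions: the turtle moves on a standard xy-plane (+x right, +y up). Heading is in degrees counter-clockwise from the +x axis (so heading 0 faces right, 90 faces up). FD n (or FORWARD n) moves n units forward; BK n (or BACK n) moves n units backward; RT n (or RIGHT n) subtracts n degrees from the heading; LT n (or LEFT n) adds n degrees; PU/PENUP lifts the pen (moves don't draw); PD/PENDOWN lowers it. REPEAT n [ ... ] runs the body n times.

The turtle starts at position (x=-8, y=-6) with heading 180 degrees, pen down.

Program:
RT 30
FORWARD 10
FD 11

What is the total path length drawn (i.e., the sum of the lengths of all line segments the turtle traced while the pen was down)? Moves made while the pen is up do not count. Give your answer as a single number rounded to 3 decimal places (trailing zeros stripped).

Executing turtle program step by step:
Start: pos=(-8,-6), heading=180, pen down
RT 30: heading 180 -> 150
FD 10: (-8,-6) -> (-16.66,-1) [heading=150, draw]
FD 11: (-16.66,-1) -> (-26.187,4.5) [heading=150, draw]
Final: pos=(-26.187,4.5), heading=150, 2 segment(s) drawn

Segment lengths:
  seg 1: (-8,-6) -> (-16.66,-1), length = 10
  seg 2: (-16.66,-1) -> (-26.187,4.5), length = 11
Total = 21

Answer: 21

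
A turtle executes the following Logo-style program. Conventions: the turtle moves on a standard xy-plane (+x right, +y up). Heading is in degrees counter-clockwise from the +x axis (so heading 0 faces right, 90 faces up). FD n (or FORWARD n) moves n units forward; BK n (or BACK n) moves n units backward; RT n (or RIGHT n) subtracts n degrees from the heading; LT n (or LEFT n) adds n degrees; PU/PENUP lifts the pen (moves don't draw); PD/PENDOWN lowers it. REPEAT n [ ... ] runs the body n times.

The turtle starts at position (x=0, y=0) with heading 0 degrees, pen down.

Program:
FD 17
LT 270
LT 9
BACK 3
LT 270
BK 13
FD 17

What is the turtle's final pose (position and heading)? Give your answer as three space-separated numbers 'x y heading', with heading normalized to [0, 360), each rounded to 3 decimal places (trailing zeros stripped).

Executing turtle program step by step:
Start: pos=(0,0), heading=0, pen down
FD 17: (0,0) -> (17,0) [heading=0, draw]
LT 270: heading 0 -> 270
LT 9: heading 270 -> 279
BK 3: (17,0) -> (16.531,2.963) [heading=279, draw]
LT 270: heading 279 -> 189
BK 13: (16.531,2.963) -> (29.371,4.997) [heading=189, draw]
FD 17: (29.371,4.997) -> (12.58,2.337) [heading=189, draw]
Final: pos=(12.58,2.337), heading=189, 4 segment(s) drawn

Answer: 12.58 2.337 189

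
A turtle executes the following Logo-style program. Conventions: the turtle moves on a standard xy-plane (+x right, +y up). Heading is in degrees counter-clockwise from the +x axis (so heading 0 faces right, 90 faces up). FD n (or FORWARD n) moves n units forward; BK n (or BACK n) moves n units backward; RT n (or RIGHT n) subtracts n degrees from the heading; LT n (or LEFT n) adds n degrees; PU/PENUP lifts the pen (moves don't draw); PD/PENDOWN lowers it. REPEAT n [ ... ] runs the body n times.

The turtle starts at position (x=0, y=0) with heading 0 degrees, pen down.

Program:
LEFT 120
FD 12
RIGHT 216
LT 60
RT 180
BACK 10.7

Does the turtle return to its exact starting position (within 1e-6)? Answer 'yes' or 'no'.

Executing turtle program step by step:
Start: pos=(0,0), heading=0, pen down
LT 120: heading 0 -> 120
FD 12: (0,0) -> (-6,10.392) [heading=120, draw]
RT 216: heading 120 -> 264
LT 60: heading 264 -> 324
RT 180: heading 324 -> 144
BK 10.7: (-6,10.392) -> (2.656,4.103) [heading=144, draw]
Final: pos=(2.656,4.103), heading=144, 2 segment(s) drawn

Start position: (0, 0)
Final position: (2.656, 4.103)
Distance = 4.888; >= 1e-6 -> NOT closed

Answer: no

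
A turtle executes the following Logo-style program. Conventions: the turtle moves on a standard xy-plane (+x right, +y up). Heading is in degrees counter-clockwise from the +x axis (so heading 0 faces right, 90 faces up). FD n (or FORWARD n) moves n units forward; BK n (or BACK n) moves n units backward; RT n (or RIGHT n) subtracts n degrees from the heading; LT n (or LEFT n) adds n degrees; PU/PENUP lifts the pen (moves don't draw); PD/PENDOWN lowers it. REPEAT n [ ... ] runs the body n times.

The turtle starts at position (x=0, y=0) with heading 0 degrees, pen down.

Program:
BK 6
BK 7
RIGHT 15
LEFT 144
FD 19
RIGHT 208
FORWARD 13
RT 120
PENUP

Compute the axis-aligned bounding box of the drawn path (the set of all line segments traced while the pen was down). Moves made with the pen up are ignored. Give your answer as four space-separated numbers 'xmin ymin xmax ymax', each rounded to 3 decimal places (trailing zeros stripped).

Answer: -24.957 0 0 14.766

Derivation:
Executing turtle program step by step:
Start: pos=(0,0), heading=0, pen down
BK 6: (0,0) -> (-6,0) [heading=0, draw]
BK 7: (-6,0) -> (-13,0) [heading=0, draw]
RT 15: heading 0 -> 345
LT 144: heading 345 -> 129
FD 19: (-13,0) -> (-24.957,14.766) [heading=129, draw]
RT 208: heading 129 -> 281
FD 13: (-24.957,14.766) -> (-22.477,2.005) [heading=281, draw]
RT 120: heading 281 -> 161
PU: pen up
Final: pos=(-22.477,2.005), heading=161, 4 segment(s) drawn

Segment endpoints: x in {-24.957, -22.477, -13, -6, 0}, y in {0, 2.005, 14.766}
xmin=-24.957, ymin=0, xmax=0, ymax=14.766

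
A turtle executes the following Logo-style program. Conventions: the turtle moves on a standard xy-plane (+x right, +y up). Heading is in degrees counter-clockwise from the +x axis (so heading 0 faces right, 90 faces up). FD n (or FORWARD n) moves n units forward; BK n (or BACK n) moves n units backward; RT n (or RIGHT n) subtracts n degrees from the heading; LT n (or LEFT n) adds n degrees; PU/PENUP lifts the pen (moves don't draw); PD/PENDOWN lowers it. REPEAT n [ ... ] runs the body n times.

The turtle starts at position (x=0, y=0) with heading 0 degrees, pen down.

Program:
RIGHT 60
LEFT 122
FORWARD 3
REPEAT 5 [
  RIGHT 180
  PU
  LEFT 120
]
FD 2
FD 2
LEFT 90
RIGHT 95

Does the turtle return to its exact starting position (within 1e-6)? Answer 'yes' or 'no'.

Answer: no

Derivation:
Executing turtle program step by step:
Start: pos=(0,0), heading=0, pen down
RT 60: heading 0 -> 300
LT 122: heading 300 -> 62
FD 3: (0,0) -> (1.408,2.649) [heading=62, draw]
REPEAT 5 [
  -- iteration 1/5 --
  RT 180: heading 62 -> 242
  PU: pen up
  LT 120: heading 242 -> 2
  -- iteration 2/5 --
  RT 180: heading 2 -> 182
  PU: pen up
  LT 120: heading 182 -> 302
  -- iteration 3/5 --
  RT 180: heading 302 -> 122
  PU: pen up
  LT 120: heading 122 -> 242
  -- iteration 4/5 --
  RT 180: heading 242 -> 62
  PU: pen up
  LT 120: heading 62 -> 182
  -- iteration 5/5 --
  RT 180: heading 182 -> 2
  PU: pen up
  LT 120: heading 2 -> 122
]
FD 2: (1.408,2.649) -> (0.349,4.345) [heading=122, move]
FD 2: (0.349,4.345) -> (-0.711,6.041) [heading=122, move]
LT 90: heading 122 -> 212
RT 95: heading 212 -> 117
Final: pos=(-0.711,6.041), heading=117, 1 segment(s) drawn

Start position: (0, 0)
Final position: (-0.711, 6.041)
Distance = 6.083; >= 1e-6 -> NOT closed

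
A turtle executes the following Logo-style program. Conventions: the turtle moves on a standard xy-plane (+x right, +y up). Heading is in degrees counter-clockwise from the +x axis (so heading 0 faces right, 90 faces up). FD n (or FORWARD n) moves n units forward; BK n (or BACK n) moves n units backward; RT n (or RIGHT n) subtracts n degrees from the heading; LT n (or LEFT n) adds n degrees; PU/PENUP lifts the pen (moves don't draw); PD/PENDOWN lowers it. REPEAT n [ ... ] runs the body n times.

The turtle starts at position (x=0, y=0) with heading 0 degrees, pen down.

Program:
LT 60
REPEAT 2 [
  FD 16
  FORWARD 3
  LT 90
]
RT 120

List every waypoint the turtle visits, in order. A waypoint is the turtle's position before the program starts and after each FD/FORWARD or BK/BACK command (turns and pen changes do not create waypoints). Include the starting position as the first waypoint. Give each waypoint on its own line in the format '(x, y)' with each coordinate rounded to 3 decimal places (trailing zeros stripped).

Executing turtle program step by step:
Start: pos=(0,0), heading=0, pen down
LT 60: heading 0 -> 60
REPEAT 2 [
  -- iteration 1/2 --
  FD 16: (0,0) -> (8,13.856) [heading=60, draw]
  FD 3: (8,13.856) -> (9.5,16.454) [heading=60, draw]
  LT 90: heading 60 -> 150
  -- iteration 2/2 --
  FD 16: (9.5,16.454) -> (-4.356,24.454) [heading=150, draw]
  FD 3: (-4.356,24.454) -> (-6.954,25.954) [heading=150, draw]
  LT 90: heading 150 -> 240
]
RT 120: heading 240 -> 120
Final: pos=(-6.954,25.954), heading=120, 4 segment(s) drawn
Waypoints (5 total):
(0, 0)
(8, 13.856)
(9.5, 16.454)
(-4.356, 24.454)
(-6.954, 25.954)

Answer: (0, 0)
(8, 13.856)
(9.5, 16.454)
(-4.356, 24.454)
(-6.954, 25.954)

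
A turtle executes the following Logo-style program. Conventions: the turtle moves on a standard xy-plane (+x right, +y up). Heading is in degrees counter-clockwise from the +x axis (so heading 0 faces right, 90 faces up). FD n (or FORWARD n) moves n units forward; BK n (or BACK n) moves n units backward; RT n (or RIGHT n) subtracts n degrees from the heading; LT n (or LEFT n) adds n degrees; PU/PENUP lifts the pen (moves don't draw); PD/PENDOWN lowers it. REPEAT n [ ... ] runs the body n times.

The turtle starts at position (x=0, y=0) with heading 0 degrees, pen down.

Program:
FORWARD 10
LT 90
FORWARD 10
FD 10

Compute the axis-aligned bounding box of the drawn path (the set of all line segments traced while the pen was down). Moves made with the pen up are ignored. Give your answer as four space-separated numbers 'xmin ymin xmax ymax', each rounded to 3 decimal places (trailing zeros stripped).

Executing turtle program step by step:
Start: pos=(0,0), heading=0, pen down
FD 10: (0,0) -> (10,0) [heading=0, draw]
LT 90: heading 0 -> 90
FD 10: (10,0) -> (10,10) [heading=90, draw]
FD 10: (10,10) -> (10,20) [heading=90, draw]
Final: pos=(10,20), heading=90, 3 segment(s) drawn

Segment endpoints: x in {0, 10}, y in {0, 10, 20}
xmin=0, ymin=0, xmax=10, ymax=20

Answer: 0 0 10 20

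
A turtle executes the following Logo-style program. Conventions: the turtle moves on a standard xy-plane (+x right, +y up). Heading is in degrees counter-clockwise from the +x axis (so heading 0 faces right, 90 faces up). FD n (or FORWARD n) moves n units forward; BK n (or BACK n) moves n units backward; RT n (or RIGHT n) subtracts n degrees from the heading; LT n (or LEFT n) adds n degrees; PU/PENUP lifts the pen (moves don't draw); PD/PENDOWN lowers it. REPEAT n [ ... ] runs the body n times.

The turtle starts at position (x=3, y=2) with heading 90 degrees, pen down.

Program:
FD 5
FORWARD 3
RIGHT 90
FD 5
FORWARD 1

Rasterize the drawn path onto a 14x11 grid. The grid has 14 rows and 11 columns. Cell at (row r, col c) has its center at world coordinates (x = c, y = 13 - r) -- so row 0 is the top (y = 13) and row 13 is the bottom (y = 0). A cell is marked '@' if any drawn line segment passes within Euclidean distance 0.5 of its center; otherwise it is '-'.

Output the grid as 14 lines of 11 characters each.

Answer: -----------
-----------
-----------
---@@@@@@@-
---@-------
---@-------
---@-------
---@-------
---@-------
---@-------
---@-------
---@-------
-----------
-----------

Derivation:
Segment 0: (3,2) -> (3,7)
Segment 1: (3,7) -> (3,10)
Segment 2: (3,10) -> (8,10)
Segment 3: (8,10) -> (9,10)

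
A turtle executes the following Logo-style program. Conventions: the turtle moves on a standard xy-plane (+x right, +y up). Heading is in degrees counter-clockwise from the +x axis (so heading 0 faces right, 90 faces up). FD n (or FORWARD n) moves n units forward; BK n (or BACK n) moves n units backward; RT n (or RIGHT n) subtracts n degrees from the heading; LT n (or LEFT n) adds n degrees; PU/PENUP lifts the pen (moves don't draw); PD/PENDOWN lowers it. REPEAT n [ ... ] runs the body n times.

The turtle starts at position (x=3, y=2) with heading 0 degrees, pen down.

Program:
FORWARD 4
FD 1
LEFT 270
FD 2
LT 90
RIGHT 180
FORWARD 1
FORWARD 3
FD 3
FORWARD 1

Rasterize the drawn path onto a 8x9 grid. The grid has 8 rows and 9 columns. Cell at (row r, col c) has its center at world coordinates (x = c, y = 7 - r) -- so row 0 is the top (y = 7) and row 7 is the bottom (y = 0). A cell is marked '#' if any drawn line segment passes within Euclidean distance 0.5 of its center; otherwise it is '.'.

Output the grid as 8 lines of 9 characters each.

Segment 0: (3,2) -> (7,2)
Segment 1: (7,2) -> (8,2)
Segment 2: (8,2) -> (8,0)
Segment 3: (8,0) -> (7,0)
Segment 4: (7,0) -> (4,0)
Segment 5: (4,0) -> (1,0)
Segment 6: (1,0) -> (0,0)

Answer: .........
.........
.........
.........
.........
...######
........#
#########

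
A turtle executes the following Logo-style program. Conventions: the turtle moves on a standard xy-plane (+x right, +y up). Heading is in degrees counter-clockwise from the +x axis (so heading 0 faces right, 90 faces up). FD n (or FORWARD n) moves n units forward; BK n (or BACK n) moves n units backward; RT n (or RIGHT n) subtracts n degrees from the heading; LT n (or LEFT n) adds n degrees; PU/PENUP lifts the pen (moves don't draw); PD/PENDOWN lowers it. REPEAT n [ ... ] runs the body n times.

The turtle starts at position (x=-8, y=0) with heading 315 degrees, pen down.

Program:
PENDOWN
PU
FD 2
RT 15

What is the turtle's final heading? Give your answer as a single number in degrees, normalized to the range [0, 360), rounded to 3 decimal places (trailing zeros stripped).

Answer: 300

Derivation:
Executing turtle program step by step:
Start: pos=(-8,0), heading=315, pen down
PD: pen down
PU: pen up
FD 2: (-8,0) -> (-6.586,-1.414) [heading=315, move]
RT 15: heading 315 -> 300
Final: pos=(-6.586,-1.414), heading=300, 0 segment(s) drawn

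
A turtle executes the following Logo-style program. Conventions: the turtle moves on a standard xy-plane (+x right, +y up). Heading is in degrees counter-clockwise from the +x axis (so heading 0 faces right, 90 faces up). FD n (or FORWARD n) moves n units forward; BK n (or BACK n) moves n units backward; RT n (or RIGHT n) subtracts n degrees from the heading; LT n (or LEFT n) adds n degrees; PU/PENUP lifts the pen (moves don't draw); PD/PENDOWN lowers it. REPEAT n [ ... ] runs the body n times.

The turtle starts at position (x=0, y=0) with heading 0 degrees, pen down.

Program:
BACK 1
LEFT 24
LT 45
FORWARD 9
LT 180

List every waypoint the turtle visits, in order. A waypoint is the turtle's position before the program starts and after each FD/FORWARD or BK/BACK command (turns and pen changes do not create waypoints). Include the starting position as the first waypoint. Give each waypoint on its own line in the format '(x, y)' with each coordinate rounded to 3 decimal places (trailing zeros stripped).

Answer: (0, 0)
(-1, 0)
(2.225, 8.402)

Derivation:
Executing turtle program step by step:
Start: pos=(0,0), heading=0, pen down
BK 1: (0,0) -> (-1,0) [heading=0, draw]
LT 24: heading 0 -> 24
LT 45: heading 24 -> 69
FD 9: (-1,0) -> (2.225,8.402) [heading=69, draw]
LT 180: heading 69 -> 249
Final: pos=(2.225,8.402), heading=249, 2 segment(s) drawn
Waypoints (3 total):
(0, 0)
(-1, 0)
(2.225, 8.402)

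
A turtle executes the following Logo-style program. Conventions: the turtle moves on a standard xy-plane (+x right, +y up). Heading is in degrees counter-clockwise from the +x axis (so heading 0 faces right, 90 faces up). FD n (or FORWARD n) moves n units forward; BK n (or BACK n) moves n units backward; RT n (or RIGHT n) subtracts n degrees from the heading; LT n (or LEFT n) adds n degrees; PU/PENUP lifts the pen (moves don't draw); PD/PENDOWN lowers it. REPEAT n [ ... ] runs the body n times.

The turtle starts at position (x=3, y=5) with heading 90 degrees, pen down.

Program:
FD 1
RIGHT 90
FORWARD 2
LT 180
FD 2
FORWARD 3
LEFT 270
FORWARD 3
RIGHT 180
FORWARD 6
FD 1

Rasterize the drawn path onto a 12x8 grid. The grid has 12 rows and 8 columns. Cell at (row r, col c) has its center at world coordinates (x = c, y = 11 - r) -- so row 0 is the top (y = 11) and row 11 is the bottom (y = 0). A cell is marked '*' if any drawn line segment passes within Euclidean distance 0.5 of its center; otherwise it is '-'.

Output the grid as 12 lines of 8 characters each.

Segment 0: (3,5) -> (3,6)
Segment 1: (3,6) -> (5,6)
Segment 2: (5,6) -> (3,6)
Segment 3: (3,6) -> (0,6)
Segment 4: (0,6) -> (0,9)
Segment 5: (0,9) -> (-0,3)
Segment 6: (-0,3) -> (-0,2)

Answer: --------
--------
*-------
*-------
*-------
******--
*--*----
*-------
*-------
*-------
--------
--------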